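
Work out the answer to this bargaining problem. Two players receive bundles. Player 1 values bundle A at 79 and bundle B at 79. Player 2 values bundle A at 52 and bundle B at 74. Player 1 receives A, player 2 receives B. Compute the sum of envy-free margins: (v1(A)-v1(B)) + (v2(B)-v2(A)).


Step 1: Player 1's margin = v1(A) - v1(B) = 79 - 79 = 0
Step 2: Player 2's margin = v2(B) - v2(A) = 74 - 52 = 22
Step 3: Total margin = 0 + 22 = 22

22


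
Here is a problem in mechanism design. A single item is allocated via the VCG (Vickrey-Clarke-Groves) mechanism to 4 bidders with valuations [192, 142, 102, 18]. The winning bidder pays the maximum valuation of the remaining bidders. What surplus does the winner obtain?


Step 1: The winner is the agent with the highest value: agent 0 with value 192
Step 2: Values of other agents: [142, 102, 18]
Step 3: VCG payment = max of others' values = 142
Step 4: Surplus = 192 - 142 = 50

50


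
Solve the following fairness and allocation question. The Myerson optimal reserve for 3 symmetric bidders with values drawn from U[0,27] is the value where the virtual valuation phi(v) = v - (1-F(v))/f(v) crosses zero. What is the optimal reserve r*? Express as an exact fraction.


Step 1: For U[0,27], F(v) = v/27 and f(v) = 1/27
Step 2: phi(v) = v - (1 - v/27)/(1/27) = v - (27 - v) = 2v - 27
Step 3: Set phi(r*) = 0: 2r* - 27 = 0
Step 4: r* = 27/2 (the number of bidders n = 3 does not enter)

27/2


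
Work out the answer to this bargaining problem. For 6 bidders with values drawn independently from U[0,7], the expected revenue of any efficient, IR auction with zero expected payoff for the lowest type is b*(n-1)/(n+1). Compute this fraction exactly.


Step 1: By Revenue Equivalence, expected revenue = b*(n-1)/(n+1)
Step 2: Substituting n = 6, b = 7
Step 3: Revenue = 7*(6-1)/(6+1) = 7*5/7
Step 4: Revenue = 35/7 = 5

5


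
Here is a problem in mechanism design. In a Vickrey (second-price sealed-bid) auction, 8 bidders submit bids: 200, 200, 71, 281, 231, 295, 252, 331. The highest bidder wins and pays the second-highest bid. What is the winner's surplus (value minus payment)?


Step 1: Sort bids in descending order: 331, 295, 281, 252, 231, 200, 200, 71
Step 2: The winning bid is the highest: 331
Step 3: The payment equals the second-highest bid: 295
Step 4: Surplus = winner's bid - payment = 331 - 295 = 36

36


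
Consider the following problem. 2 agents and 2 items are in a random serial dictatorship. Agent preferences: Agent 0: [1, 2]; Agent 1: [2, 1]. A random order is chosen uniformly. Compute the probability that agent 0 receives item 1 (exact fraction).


Step 1: Agent 0 wants item 1
Step 2: There are 2 possible orderings of agents
Step 3: In 2 orderings, agent 0 gets item 1
Step 4: Probability = 2/2 = 1

1


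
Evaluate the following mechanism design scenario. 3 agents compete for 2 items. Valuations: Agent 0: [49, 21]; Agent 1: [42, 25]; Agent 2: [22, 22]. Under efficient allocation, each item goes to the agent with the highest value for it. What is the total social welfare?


Step 1: For each item, find the maximum value among all agents.
Step 2: Item 0 -> Agent 0 (value 49)
Step 3: Item 1 -> Agent 1 (value 25)
Step 4: Total welfare = 49 + 25 = 74

74


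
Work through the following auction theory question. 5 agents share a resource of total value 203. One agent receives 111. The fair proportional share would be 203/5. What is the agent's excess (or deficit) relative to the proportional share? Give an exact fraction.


Step 1: Proportional share = 203/5
Step 2: Agent's actual allocation = 111
Step 3: Excess = 111 - 203/5 = 352/5

352/5


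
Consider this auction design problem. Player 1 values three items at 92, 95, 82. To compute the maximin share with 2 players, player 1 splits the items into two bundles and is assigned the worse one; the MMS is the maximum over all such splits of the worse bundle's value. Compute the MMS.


Step 1: Item values = 92, 95, 82
Step 2: Enumerate all 2-bundle partitions and take the smaller bundle:
  Partition 1: {92} vs {95,82} -> bundles 92, 177; min = 92
  Partition 2: {95} vs {92,82} -> bundles 95, 174; min = 95
  Partition 3: {82} vs {92,95} -> bundles 82, 187; min = 82
Step 3: MMS = max(92, 95, 82) = 95

95


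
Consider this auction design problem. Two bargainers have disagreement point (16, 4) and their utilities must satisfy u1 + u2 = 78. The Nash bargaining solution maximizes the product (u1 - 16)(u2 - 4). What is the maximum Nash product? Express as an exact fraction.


Step 1: The Nash solution splits surplus symmetrically above the disagreement point
Step 2: u1 = (total + d1 - d2)/2 = (78 + 16 - 4)/2 = 45
Step 3: u2 = (total - d1 + d2)/2 = (78 - 16 + 4)/2 = 33
Step 4: Nash product = (45 - 16) * (33 - 4)
Step 5: = 29 * 29 = 841

841


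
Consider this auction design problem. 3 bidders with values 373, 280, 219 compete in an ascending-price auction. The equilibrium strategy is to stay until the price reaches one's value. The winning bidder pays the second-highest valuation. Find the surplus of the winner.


Step 1: Identify the highest value: 373
Step 2: Identify the second-highest value: 280
Step 3: The final price = second-highest value = 280
Step 4: Surplus = 373 - 280 = 93

93


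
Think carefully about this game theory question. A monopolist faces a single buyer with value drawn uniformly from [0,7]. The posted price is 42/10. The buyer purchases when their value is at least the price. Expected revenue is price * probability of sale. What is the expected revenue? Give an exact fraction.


Step 1: Posted price r = 21/5, value support [0,7]
Step 2: P(v >= r) = (7 - 21/5)/7 = 2/5
Step 3: Expected revenue = r * P(v >= r) = 21/5 * 2/5
Step 4: Revenue = 42/25

42/25


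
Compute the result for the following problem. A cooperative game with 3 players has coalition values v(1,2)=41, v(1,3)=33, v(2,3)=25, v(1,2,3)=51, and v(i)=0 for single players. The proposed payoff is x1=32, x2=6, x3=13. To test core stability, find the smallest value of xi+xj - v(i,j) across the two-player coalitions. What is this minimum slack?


Step 1: Slack for coalition (1,2): x1+x2 - v12 = 38 - 41 = -3
Step 2: Slack for coalition (1,3): x1+x3 - v13 = 45 - 33 = 12
Step 3: Slack for coalition (2,3): x2+x3 - v23 = 19 - 25 = -6
Step 4: Minimum slack = min(-3, 12, -6) = -6, attained by (2,3); coalition (2,3) can block (slack < 0), so the allocation is not in the core

-6


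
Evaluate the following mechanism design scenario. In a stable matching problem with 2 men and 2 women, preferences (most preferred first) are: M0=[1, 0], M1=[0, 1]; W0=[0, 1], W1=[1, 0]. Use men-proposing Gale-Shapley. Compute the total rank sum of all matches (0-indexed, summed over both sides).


Step 1: Run Gale-Shapley (men propose, women hold best offer):
  M0 proposes to W1; she accepts
  M1 proposes to W0; she accepts
Step 2: Final matching: W0-M1, W1-M0
Step 3: 0-indexed ranks (man's rank of his match, then woman's): 0 + 1 + 0 + 1
Step 4: Total rank sum = 2

2


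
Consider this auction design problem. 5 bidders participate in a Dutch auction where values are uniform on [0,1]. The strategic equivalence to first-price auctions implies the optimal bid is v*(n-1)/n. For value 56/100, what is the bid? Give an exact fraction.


Step 1: Dutch auctions are strategically equivalent to first-price auctions
Step 2: The equilibrium bid is b(v) = v*(n-1)/n
Step 3: b = 14/25 * 4/5
Step 4: b = 56/125

56/125


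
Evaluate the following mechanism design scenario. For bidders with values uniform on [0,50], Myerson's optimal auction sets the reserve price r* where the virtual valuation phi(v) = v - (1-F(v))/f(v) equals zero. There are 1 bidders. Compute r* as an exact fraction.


Step 1: For U[0,50], F(v) = v/50 and f(v) = 1/50
Step 2: phi(v) = v - (1 - v/50)/(1/50) = v - (50 - v) = 2v - 50
Step 3: Set phi(r*) = 0: 2r* - 50 = 0
Step 4: r* = 50/2 = 25 (the number of bidders n = 1 does not enter)

25


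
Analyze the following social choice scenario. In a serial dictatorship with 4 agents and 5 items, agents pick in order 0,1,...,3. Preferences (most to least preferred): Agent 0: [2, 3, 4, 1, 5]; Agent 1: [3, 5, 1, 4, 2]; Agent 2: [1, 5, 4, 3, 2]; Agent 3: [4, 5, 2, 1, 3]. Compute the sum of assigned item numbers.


Step 1: Agent 0 picks item 2
Step 2: Agent 1 picks item 3
Step 3: Agent 2 picks item 1
Step 4: Agent 3 picks item 4
Step 5: Sum = 2 + 3 + 1 + 4 = 10

10


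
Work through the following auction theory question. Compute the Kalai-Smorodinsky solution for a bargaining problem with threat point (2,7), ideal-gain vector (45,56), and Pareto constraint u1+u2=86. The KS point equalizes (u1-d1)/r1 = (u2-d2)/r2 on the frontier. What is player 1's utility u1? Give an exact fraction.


Step 1: At the KS point, (u1-d1)/r1 = (u2-d2)/r2 = t and u1+u2 = 86
Step 2: u1 = d1 + r1*t and u2 = d2 + r2*t, so (d1 + r1*t) + (d2 + r2*t) = 86
Step 3: t = (86 - 2 - 7)/(45 + 56) = 77/101
Step 4: u1 = d1 + r1*t = 2 + 45 * 77/101 = 3667/101
Step 5: (Check: u2 = d2 + r2*t = 5019/101; u1+u2 = 3667/101 + 5019/101 = 86, on the frontier.)

3667/101


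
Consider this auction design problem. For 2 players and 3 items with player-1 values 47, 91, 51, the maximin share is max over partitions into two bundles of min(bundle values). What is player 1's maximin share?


Step 1: Item values = 47, 91, 51
Step 2: Enumerate all 2-bundle partitions and take the smaller bundle:
  Partition 1: {47} vs {91,51} -> bundles 47, 142; min = 47
  Partition 2: {91} vs {47,51} -> bundles 91, 98; min = 91
  Partition 3: {51} vs {47,91} -> bundles 51, 138; min = 51
Step 3: MMS = max(47, 91, 51) = 91

91


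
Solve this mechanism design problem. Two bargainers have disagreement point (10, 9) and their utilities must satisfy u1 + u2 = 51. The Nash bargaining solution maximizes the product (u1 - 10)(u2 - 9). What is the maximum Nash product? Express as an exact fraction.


Step 1: The Nash solution splits surplus symmetrically above the disagreement point
Step 2: u1 = (total + d1 - d2)/2 = (51 + 10 - 9)/2 = 26
Step 3: u2 = (total - d1 + d2)/2 = (51 - 10 + 9)/2 = 25
Step 4: Nash product = (26 - 10) * (25 - 9)
Step 5: = 16 * 16 = 256

256


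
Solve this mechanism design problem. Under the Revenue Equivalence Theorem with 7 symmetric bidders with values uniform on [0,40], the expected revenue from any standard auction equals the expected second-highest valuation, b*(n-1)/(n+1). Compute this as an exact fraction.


Step 1: By Revenue Equivalence, expected revenue = b*(n-1)/(n+1)
Step 2: Substituting n = 7, b = 40
Step 3: Revenue = 40*(7-1)/(7+1) = 40*6/8
Step 4: Revenue = 240/8 = 30

30


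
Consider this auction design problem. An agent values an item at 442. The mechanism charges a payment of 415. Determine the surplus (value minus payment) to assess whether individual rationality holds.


Step 1: Surplus = value - payment = 442 - 415 = 27
Step 2: IR is satisfied (surplus >= 0)

27


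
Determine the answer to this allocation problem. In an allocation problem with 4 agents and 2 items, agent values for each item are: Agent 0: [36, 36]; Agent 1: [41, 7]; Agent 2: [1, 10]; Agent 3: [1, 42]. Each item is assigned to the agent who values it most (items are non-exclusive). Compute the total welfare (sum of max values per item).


Step 1: For each item, find the maximum value among all agents.
Step 2: Item 0 -> Agent 1 (value 41)
Step 3: Item 1 -> Agent 3 (value 42)
Step 4: Total welfare = 41 + 42 = 83

83


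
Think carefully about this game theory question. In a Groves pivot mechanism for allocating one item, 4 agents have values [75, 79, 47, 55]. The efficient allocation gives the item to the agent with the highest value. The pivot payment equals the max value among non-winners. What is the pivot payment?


Step 1: The efficient winner is agent 1 with value 79
Step 2: Other agents' values: [75, 47, 55]
Step 3: Pivot payment = max(others) = 75
Step 4: The winner pays 75

75


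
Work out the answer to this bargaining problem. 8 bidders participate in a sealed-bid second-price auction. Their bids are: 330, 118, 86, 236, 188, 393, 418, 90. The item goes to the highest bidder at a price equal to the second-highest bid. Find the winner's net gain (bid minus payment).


Step 1: Sort bids in descending order: 418, 393, 330, 236, 188, 118, 90, 86
Step 2: The winning bid is the highest: 418
Step 3: The payment equals the second-highest bid: 393
Step 4: Surplus = winner's bid - payment = 418 - 393 = 25

25


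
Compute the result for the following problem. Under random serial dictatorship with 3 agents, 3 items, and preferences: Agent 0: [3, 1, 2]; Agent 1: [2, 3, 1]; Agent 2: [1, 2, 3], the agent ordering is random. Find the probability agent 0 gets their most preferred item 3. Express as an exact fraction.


Step 1: Agent 0 wants item 3
Step 2: There are 6 possible orderings of agents
Step 3: In 6 orderings, agent 0 gets item 3
Step 4: Probability = 6/6 = 1

1


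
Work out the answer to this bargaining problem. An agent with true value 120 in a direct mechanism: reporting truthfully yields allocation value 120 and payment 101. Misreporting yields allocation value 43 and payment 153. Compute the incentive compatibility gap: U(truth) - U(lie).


Step 1: U(truth) = value - payment = 120 - 101 = 19
Step 2: U(lie) = allocation - payment = 43 - 153 = -110
Step 3: IC gap = 19 - (-110) = 129

129


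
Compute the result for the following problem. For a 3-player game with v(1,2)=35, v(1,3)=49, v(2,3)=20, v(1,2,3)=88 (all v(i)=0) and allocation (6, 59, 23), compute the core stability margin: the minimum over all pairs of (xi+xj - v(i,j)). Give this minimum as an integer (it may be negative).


Step 1: Slack for coalition (1,2): x1+x2 - v12 = 65 - 35 = 30
Step 2: Slack for coalition (1,3): x1+x3 - v13 = 29 - 49 = -20
Step 3: Slack for coalition (2,3): x2+x3 - v23 = 82 - 20 = 62
Step 4: Minimum slack = min(30, -20, 62) = -20, attained by (1,3); coalition (1,3) can block (slack < 0), so the allocation is not in the core

-20


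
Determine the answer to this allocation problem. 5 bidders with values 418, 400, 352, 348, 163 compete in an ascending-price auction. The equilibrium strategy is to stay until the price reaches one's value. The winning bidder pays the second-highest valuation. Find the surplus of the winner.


Step 1: Identify the highest value: 418
Step 2: Identify the second-highest value: 400
Step 3: The final price = second-highest value = 400
Step 4: Surplus = 418 - 400 = 18

18


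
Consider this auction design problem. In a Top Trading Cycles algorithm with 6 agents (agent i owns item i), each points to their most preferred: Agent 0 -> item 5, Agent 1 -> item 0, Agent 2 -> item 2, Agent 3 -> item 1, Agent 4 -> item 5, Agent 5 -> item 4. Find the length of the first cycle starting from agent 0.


Step 1: Trace the pointer graph from agent 0: 0 -> 5 -> 4 -> 5
Step 2: A cycle is detected when we revisit agent 5
Step 3: The cycle is: 5 -> 4 -> 5
Step 4: Cycle length = 2

2


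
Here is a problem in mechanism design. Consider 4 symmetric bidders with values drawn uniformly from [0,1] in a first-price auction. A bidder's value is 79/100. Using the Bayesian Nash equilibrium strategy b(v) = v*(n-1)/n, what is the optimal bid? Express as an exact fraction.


Step 1: The symmetric BNE bidding function is b(v) = v * (n-1) / n
Step 2: Substitute v = 79/100 and n = 4
Step 3: b = 79/100 * 3/4
Step 4: b = 237/400

237/400


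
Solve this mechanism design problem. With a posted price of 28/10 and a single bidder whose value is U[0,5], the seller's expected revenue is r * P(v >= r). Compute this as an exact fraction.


Step 1: Posted price r = 14/5, value support [0,5]
Step 2: P(v >= r) = (5 - 14/5)/5 = 11/25
Step 3: Expected revenue = r * P(v >= r) = 14/5 * 11/25
Step 4: Revenue = 154/125

154/125


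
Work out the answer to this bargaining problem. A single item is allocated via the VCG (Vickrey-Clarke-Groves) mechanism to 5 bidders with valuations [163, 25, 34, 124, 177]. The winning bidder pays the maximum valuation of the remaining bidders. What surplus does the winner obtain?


Step 1: The winner is the agent with the highest value: agent 4 with value 177
Step 2: Values of other agents: [163, 25, 34, 124]
Step 3: VCG payment = max of others' values = 163
Step 4: Surplus = 177 - 163 = 14

14


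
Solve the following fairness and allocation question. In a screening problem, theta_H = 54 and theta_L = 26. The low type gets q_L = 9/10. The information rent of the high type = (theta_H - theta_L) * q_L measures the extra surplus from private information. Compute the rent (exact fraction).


Step 1: theta_H - theta_L = 54 - 26 = 28
Step 2: Information rent = (theta_H - theta_L) * q_L
Step 3: = 28 * 9/10
Step 4: = 126/5

126/5


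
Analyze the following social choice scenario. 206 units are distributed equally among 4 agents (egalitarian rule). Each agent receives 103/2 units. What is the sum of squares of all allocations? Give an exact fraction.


Step 1: Each agent's share = 206/4 = 103/2
Step 2: Square of each share = (103/2)^2 = 10609/4
Step 3: Sum of squares = 4 * 10609/4 = 10609

10609


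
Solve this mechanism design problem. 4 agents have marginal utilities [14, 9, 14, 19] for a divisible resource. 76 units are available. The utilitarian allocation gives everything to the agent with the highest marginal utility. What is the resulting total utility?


Step 1: The marginal utilities are [14, 9, 14, 19]
Step 2: The highest marginal utility is 19
Step 3: All 76 units go to that agent
Step 4: Total utility = 19 * 76 = 1444

1444


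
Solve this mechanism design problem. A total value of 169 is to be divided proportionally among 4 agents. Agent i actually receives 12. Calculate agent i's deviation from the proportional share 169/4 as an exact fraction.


Step 1: Proportional share = 169/4
Step 2: Agent's actual allocation = 12
Step 3: Excess = 12 - 169/4 = -121/4

-121/4


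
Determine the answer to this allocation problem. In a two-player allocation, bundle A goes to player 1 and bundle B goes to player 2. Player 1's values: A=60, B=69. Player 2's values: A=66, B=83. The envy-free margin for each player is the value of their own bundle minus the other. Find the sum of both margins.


Step 1: Player 1's margin = v1(A) - v1(B) = 60 - 69 = -9
Step 2: Player 2's margin = v2(B) - v2(A) = 83 - 66 = 17
Step 3: Total margin = -9 + 17 = 8

8


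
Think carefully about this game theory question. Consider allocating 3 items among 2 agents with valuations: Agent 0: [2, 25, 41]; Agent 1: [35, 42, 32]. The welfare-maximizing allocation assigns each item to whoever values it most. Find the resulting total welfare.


Step 1: For each item, find the maximum value among all agents.
Step 2: Item 0 -> Agent 1 (value 35)
Step 3: Item 1 -> Agent 1 (value 42)
Step 4: Item 2 -> Agent 0 (value 41)
Step 5: Total welfare = 35 + 42 + 41 = 118

118


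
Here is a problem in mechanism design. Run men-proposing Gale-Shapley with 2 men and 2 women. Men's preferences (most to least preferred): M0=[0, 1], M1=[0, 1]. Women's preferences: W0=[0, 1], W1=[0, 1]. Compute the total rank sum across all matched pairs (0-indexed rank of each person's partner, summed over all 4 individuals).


Step 1: Run Gale-Shapley (men propose, women hold best offer):
  M0 proposes to W0; she accepts
  M1 proposes to W0; rejected
  M1 proposes to W1; she accepts
Step 2: Final matching: W0-M0, W1-M1
Step 3: 0-indexed ranks (man's rank of his match, then woman's): 0 + 0 + 1 + 1
Step 4: Total rank sum = 2

2


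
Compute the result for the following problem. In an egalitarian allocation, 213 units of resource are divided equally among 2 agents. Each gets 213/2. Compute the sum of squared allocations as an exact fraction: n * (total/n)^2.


Step 1: Each agent's share = 213/2
Step 2: Square of each share = (213/2)^2 = 45369/4
Step 3: Sum of squares = 2 * 45369/4 = 45369/2

45369/2


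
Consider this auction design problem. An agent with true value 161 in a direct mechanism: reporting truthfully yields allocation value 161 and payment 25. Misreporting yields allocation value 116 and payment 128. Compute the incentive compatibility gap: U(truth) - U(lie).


Step 1: U(truth) = value - payment = 161 - 25 = 136
Step 2: U(lie) = allocation - payment = 116 - 128 = -12
Step 3: IC gap = 136 - (-12) = 148

148


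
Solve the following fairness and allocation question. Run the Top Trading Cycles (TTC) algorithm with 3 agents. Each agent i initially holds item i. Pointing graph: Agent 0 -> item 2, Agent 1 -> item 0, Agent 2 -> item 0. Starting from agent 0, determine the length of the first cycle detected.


Step 1: Trace the pointer graph from agent 0: 0 -> 2 -> 0
Step 2: A cycle is detected when we revisit agent 0
Step 3: The cycle is: 0 -> 2 -> 0
Step 4: Cycle length = 2

2


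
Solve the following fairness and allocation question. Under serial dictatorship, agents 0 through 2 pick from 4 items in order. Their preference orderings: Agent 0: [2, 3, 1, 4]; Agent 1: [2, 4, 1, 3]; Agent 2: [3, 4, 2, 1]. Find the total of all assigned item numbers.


Step 1: Agent 0 picks item 2
Step 2: Agent 1 picks item 4
Step 3: Agent 2 picks item 3
Step 4: Sum = 2 + 4 + 3 = 9

9


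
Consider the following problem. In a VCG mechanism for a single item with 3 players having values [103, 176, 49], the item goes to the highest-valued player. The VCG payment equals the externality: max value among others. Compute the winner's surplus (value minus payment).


Step 1: The winner is the agent with the highest value: agent 1 with value 176
Step 2: Values of other agents: [103, 49]
Step 3: VCG payment = max of others' values = 103
Step 4: Surplus = 176 - 103 = 73

73


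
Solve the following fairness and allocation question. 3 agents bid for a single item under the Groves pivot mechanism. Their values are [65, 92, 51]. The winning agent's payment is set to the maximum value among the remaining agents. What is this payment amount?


Step 1: The efficient winner is agent 1 with value 92
Step 2: Other agents' values: [65, 51]
Step 3: Pivot payment = max(others) = 65
Step 4: The winner pays 65

65


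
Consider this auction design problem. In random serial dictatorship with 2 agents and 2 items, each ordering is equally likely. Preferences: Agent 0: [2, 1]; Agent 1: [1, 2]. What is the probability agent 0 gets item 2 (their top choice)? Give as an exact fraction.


Step 1: Agent 0 wants item 2
Step 2: There are 2 possible orderings of agents
Step 3: In 2 orderings, agent 0 gets item 2
Step 4: Probability = 2/2 = 1

1


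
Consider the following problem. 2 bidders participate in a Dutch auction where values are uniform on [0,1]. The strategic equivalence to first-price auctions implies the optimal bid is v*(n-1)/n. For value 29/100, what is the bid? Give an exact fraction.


Step 1: Dutch auctions are strategically equivalent to first-price auctions
Step 2: The equilibrium bid is b(v) = v*(n-1)/n
Step 3: b = 29/100 * 1/2
Step 4: b = 29/200

29/200


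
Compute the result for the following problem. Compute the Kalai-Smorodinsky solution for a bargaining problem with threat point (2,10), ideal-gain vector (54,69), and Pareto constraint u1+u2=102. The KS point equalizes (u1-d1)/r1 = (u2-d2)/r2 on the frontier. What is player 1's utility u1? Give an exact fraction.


Step 1: At the KS point, (u1-d1)/r1 = (u2-d2)/r2 = t and u1+u2 = 102
Step 2: u1 = d1 + r1*t and u2 = d2 + r2*t, so (d1 + r1*t) + (d2 + r2*t) = 102
Step 3: t = (102 - 2 - 10)/(54 + 69) = 90/123 = 30/41
Step 4: u1 = d1 + r1*t = 2 + 54 * 30/41 = 1702/41
Step 5: (Check: u2 = d2 + r2*t = 2480/41; u1+u2 = 1702/41 + 2480/41 = 102, on the frontier.)

1702/41


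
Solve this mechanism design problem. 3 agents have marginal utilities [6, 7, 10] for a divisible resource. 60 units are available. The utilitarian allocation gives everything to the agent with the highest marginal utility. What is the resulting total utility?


Step 1: The marginal utilities are [6, 7, 10]
Step 2: The highest marginal utility is 10
Step 3: All 60 units go to that agent
Step 4: Total utility = 10 * 60 = 600

600


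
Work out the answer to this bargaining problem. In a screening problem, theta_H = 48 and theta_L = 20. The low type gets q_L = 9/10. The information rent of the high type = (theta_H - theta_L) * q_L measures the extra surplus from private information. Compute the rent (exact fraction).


Step 1: theta_H - theta_L = 48 - 20 = 28
Step 2: Information rent = (theta_H - theta_L) * q_L
Step 3: = 28 * 9/10
Step 4: = 126/5

126/5


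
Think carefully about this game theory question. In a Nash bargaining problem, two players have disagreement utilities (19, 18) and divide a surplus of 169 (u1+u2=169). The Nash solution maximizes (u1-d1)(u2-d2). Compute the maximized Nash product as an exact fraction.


Step 1: The Nash solution splits surplus symmetrically above the disagreement point
Step 2: u1 = (total + d1 - d2)/2 = (169 + 19 - 18)/2 = 85
Step 3: u2 = (total - d1 + d2)/2 = (169 - 19 + 18)/2 = 84
Step 4: Nash product = (85 - 19) * (84 - 18)
Step 5: = 66 * 66 = 4356

4356


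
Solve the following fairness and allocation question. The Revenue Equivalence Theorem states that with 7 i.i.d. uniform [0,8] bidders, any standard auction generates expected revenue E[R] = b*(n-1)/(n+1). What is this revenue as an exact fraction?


Step 1: By Revenue Equivalence, expected revenue = b*(n-1)/(n+1)
Step 2: Substituting n = 7, b = 8
Step 3: Revenue = 8*(7-1)/(7+1) = 8*6/8
Step 4: Revenue = 48/8 = 6

6


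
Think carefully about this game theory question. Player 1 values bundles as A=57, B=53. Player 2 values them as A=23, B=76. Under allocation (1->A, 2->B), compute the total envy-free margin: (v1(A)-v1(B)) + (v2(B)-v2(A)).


Step 1: Player 1's margin = v1(A) - v1(B) = 57 - 53 = 4
Step 2: Player 2's margin = v2(B) - v2(A) = 76 - 23 = 53
Step 3: Total margin = 4 + 53 = 57

57


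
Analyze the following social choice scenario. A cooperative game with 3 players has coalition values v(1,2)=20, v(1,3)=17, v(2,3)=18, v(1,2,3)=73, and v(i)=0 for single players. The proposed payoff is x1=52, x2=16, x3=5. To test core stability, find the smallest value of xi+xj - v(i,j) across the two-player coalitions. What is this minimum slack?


Step 1: Slack for coalition (1,2): x1+x2 - v12 = 68 - 20 = 48
Step 2: Slack for coalition (1,3): x1+x3 - v13 = 57 - 17 = 40
Step 3: Slack for coalition (2,3): x2+x3 - v23 = 21 - 18 = 3
Step 4: Minimum slack = min(48, 40, 3) = 3, attained by (2,3); no pair can gain by deviating, so the allocation is in the core

3


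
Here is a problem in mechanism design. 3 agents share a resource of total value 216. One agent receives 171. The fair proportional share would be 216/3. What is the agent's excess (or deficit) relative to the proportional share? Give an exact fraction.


Step 1: Proportional share = 216/3 = 72
Step 2: Agent's actual allocation = 171
Step 3: Excess = 171 - 72 = 99

99


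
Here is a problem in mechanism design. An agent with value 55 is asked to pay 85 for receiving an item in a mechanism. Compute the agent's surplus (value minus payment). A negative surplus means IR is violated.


Step 1: Surplus = value - payment = 55 - 85 = -30
Step 2: IR is violated (surplus < 0)

-30


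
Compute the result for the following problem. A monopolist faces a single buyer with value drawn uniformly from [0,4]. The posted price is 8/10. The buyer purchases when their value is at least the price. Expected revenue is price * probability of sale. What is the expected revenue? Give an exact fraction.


Step 1: Posted price r = 4/5, value support [0,4]
Step 2: P(v >= r) = (4 - 4/5)/4 = 4/5
Step 3: Expected revenue = r * P(v >= r) = 4/5 * 4/5
Step 4: Revenue = 16/25

16/25


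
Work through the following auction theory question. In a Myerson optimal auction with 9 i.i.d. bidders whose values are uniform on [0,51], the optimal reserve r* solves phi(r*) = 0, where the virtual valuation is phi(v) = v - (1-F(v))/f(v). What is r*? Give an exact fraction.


Step 1: For U[0,51], F(v) = v/51 and f(v) = 1/51
Step 2: phi(v) = v - (1 - v/51)/(1/51) = v - (51 - v) = 2v - 51
Step 3: Set phi(r*) = 0: 2r* - 51 = 0
Step 4: r* = 51/2 (the number of bidders n = 9 does not enter)

51/2


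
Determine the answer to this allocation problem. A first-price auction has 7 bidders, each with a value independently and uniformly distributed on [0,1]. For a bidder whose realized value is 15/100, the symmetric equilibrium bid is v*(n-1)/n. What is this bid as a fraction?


Step 1: The symmetric BNE bidding function is b(v) = v * (n-1) / n
Step 2: Substitute v = 3/20 and n = 7
Step 3: b = 3/20 * 6/7
Step 4: b = 9/70

9/70


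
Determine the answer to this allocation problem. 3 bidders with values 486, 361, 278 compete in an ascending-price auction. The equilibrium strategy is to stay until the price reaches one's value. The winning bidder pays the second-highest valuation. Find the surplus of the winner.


Step 1: Identify the highest value: 486
Step 2: Identify the second-highest value: 361
Step 3: The final price = second-highest value = 361
Step 4: Surplus = 486 - 361 = 125

125


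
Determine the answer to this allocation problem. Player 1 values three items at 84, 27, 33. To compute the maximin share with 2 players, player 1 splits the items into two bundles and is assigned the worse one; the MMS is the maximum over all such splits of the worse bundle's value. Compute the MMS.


Step 1: Item values = 84, 27, 33
Step 2: Enumerate all 2-bundle partitions and take the smaller bundle:
  Partition 1: {84} vs {27,33} -> bundles 84, 60; min = 60
  Partition 2: {27} vs {84,33} -> bundles 27, 117; min = 27
  Partition 3: {33} vs {84,27} -> bundles 33, 111; min = 33
Step 3: MMS = max(60, 27, 33) = 60

60


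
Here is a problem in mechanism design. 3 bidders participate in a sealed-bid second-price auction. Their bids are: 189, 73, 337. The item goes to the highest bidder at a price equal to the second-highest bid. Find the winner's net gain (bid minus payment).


Step 1: Sort bids in descending order: 337, 189, 73
Step 2: The winning bid is the highest: 337
Step 3: The payment equals the second-highest bid: 189
Step 4: Surplus = winner's bid - payment = 337 - 189 = 148

148


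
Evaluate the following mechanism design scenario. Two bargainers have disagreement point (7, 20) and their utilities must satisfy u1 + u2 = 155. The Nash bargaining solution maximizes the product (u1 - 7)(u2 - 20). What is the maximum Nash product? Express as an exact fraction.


Step 1: The Nash solution splits surplus symmetrically above the disagreement point
Step 2: u1 = (total + d1 - d2)/2 = (155 + 7 - 20)/2 = 71
Step 3: u2 = (total - d1 + d2)/2 = (155 - 7 + 20)/2 = 84
Step 4: Nash product = (71 - 7) * (84 - 20)
Step 5: = 64 * 64 = 4096

4096


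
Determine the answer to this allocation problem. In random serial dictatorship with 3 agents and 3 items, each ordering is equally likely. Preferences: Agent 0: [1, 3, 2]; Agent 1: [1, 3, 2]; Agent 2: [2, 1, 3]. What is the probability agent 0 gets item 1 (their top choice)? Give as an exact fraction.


Step 1: Agent 0 wants item 1
Step 2: There are 6 possible orderings of agents
Step 3: In 3 orderings, agent 0 gets item 1
Step 4: Probability = 3/6 = 1/2

1/2


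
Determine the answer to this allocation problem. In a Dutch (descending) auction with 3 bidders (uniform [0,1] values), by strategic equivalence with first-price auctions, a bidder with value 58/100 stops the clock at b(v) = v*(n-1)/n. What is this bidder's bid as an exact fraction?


Step 1: Dutch auctions are strategically equivalent to first-price auctions
Step 2: The equilibrium bid is b(v) = v*(n-1)/n
Step 3: b = 29/50 * 2/3
Step 4: b = 29/75

29/75


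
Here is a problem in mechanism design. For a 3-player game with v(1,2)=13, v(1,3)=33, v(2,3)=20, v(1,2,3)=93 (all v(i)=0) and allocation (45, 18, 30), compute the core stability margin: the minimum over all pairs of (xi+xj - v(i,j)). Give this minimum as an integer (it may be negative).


Step 1: Slack for coalition (1,2): x1+x2 - v12 = 63 - 13 = 50
Step 2: Slack for coalition (1,3): x1+x3 - v13 = 75 - 33 = 42
Step 3: Slack for coalition (2,3): x2+x3 - v23 = 48 - 20 = 28
Step 4: Minimum slack = min(50, 42, 28) = 28, attained by (2,3); no pair can gain by deviating, so the allocation is in the core

28


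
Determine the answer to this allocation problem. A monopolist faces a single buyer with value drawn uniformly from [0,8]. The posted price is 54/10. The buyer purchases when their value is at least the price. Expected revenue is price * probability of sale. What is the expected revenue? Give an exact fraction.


Step 1: Posted price r = 27/5, value support [0,8]
Step 2: P(v >= r) = (8 - 27/5)/8 = 13/40
Step 3: Expected revenue = r * P(v >= r) = 27/5 * 13/40
Step 4: Revenue = 351/200

351/200


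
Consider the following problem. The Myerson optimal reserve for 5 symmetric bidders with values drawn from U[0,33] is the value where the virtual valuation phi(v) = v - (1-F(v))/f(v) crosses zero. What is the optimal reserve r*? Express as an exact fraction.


Step 1: For U[0,33], F(v) = v/33 and f(v) = 1/33
Step 2: phi(v) = v - (1 - v/33)/(1/33) = v - (33 - v) = 2v - 33
Step 3: Set phi(r*) = 0: 2r* - 33 = 0
Step 4: r* = 33/2 (the number of bidders n = 5 does not enter)

33/2


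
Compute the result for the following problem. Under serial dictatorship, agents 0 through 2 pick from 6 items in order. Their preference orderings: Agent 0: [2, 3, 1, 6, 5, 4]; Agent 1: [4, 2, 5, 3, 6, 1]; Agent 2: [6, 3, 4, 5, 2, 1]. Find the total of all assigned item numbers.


Step 1: Agent 0 picks item 2
Step 2: Agent 1 picks item 4
Step 3: Agent 2 picks item 6
Step 4: Sum = 2 + 4 + 6 = 12

12


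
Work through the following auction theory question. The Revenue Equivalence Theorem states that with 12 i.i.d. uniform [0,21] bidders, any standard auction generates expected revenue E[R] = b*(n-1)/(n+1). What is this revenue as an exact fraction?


Step 1: By Revenue Equivalence, expected revenue = b*(n-1)/(n+1)
Step 2: Substituting n = 12, b = 21
Step 3: Revenue = 21*(12-1)/(12+1) = 21*11/13
Step 4: Revenue = 231/13

231/13


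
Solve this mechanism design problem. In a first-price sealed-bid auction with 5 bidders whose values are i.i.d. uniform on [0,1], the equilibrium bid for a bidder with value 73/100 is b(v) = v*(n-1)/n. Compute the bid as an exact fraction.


Step 1: The symmetric BNE bidding function is b(v) = v * (n-1) / n
Step 2: Substitute v = 73/100 and n = 5
Step 3: b = 73/100 * 4/5
Step 4: b = 73/125

73/125


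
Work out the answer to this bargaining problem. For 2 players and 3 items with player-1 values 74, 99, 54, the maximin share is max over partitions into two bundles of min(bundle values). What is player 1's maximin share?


Step 1: Item values = 74, 99, 54
Step 2: Enumerate all 2-bundle partitions and take the smaller bundle:
  Partition 1: {74} vs {99,54} -> bundles 74, 153; min = 74
  Partition 2: {99} vs {74,54} -> bundles 99, 128; min = 99
  Partition 3: {54} vs {74,99} -> bundles 54, 173; min = 54
Step 3: MMS = max(74, 99, 54) = 99

99


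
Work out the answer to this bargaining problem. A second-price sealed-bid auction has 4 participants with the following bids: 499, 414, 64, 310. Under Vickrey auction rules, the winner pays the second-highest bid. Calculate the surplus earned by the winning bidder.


Step 1: Sort bids in descending order: 499, 414, 310, 64
Step 2: The winning bid is the highest: 499
Step 3: The payment equals the second-highest bid: 414
Step 4: Surplus = winner's bid - payment = 499 - 414 = 85

85


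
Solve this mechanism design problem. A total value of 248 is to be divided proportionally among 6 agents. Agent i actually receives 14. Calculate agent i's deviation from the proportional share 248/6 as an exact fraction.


Step 1: Proportional share = 248/6 = 124/3
Step 2: Agent's actual allocation = 14
Step 3: Excess = 14 - 124/3 = -82/3

-82/3


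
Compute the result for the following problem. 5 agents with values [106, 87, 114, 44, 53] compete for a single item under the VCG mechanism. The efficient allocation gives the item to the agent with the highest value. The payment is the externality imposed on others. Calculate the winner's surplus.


Step 1: The winner is the agent with the highest value: agent 2 with value 114
Step 2: Values of other agents: [106, 87, 44, 53]
Step 3: VCG payment = max of others' values = 106
Step 4: Surplus = 114 - 106 = 8

8


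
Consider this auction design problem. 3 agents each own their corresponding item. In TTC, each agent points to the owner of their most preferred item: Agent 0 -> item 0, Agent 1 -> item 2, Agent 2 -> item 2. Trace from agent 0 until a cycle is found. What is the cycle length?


Step 1: Trace the pointer graph from agent 0: 0 -> 0
Step 2: A cycle is detected when we revisit agent 0
Step 3: The cycle is: 0 -> 0
Step 4: Cycle length = 1

1


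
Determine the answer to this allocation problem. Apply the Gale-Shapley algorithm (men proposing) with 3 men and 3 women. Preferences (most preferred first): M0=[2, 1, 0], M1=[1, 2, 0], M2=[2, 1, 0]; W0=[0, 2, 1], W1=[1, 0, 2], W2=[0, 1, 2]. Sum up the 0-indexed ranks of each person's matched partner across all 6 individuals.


Step 1: Run Gale-Shapley (men propose, women hold best offer):
  M0 proposes to W2; she accepts
  M1 proposes to W1; she accepts
  M2 proposes to W2; rejected
  M2 proposes to W1; rejected
  M2 proposes to W0; she accepts
Step 2: Final matching: W0-M2, W1-M1, W2-M0
Step 3: 0-indexed ranks (man's rank of his match, then woman's): 2 + 1 + 0 + 0 + 0 + 0
Step 4: Total rank sum = 3

3


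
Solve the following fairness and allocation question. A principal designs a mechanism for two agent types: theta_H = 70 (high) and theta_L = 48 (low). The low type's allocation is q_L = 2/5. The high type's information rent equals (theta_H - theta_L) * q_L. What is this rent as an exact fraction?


Step 1: theta_H - theta_L = 70 - 48 = 22
Step 2: Information rent = (theta_H - theta_L) * q_L
Step 3: = 22 * 2/5
Step 4: = 44/5

44/5


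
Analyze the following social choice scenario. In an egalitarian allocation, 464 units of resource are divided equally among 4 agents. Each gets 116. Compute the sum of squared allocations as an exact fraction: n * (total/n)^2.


Step 1: Each agent's share = 464/4 = 116
Step 2: Square of each share = (116)^2 = 13456
Step 3: Sum of squares = 4 * 13456 = 53824

53824


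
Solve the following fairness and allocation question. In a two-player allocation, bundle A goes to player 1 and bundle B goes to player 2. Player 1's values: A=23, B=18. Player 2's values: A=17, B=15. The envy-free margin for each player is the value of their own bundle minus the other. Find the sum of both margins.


Step 1: Player 1's margin = v1(A) - v1(B) = 23 - 18 = 5
Step 2: Player 2's margin = v2(B) - v2(A) = 15 - 17 = -2
Step 3: Total margin = 5 + -2 = 3

3


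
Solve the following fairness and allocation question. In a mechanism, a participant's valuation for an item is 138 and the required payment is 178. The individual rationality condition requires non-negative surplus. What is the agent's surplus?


Step 1: Surplus = value - payment = 138 - 178 = -40
Step 2: IR is violated (surplus < 0)

-40


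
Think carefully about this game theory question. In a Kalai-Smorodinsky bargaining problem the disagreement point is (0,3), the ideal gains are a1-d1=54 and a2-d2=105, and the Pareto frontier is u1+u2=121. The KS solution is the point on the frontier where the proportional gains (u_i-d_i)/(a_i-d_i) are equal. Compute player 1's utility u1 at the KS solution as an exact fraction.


Step 1: At the KS point, (u1-d1)/r1 = (u2-d2)/r2 = t and u1+u2 = 121
Step 2: u1 = d1 + r1*t and u2 = d2 + r2*t, so (d1 + r1*t) + (d2 + r2*t) = 121
Step 3: t = (121 - 0 - 3)/(54 + 105) = 118/159
Step 4: u1 = d1 + r1*t = 0 + 54 * 118/159 = 2124/53
Step 5: (Check: u2 = d2 + r2*t = 4289/53; u1+u2 = 2124/53 + 4289/53 = 121, on the frontier.)

2124/53
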